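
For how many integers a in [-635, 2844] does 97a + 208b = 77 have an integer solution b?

17

gcd(208, 97) = 1  (208 = 2*97 + 14, 97 = 6*14 + 13, 14 = 1*13 + 1, 13 = 13*1).
Back-substituting, 97*(-15) + 208*(7) = 1.
Scale by 77: particular solution (-1155, 539); reduce a mod 208: (93, -43).
General solution: a = 93 + 208t, b = -43 - 97t for integer t.
-635 ≤ 93 + 208t ≤ 2844 gives t ∈ [-3, 13], which is 17 values.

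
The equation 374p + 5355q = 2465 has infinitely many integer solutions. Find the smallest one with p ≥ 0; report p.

gcd(5355, 374):
  5355 = 14×374 + 119
  374 = 3×119 + 17
  119 = 7×17
so gcd(5355, 374) = 17.
17 divides 2465, so solutions exist.
Back-substitute for Bézout coefficients:
  17 = 374 - 3×119
  ... = 374×(43) + 5355×(-3)
Scale by 2465/17 = 145: (p₀, q₀) = (6235, -435).
General solution: p = 6235 + 315t, q = -435 - 22t for integer t.
p ≥ 0: smallest is 6235 mod 315 = 250 (at t = -19), with q = -17.

250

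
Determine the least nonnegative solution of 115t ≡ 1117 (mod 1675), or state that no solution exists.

no solution

gcd(1675, 115) = 5.
5 does not divide 1117, so the congruence has no solution.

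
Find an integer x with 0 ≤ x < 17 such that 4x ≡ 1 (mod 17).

13

gcd(17, 4) = 1.
By Bézout, 4*(-4) + 17*(1) = 1.
So 4*-4 ≡ 1 (mod 17), and -4 mod 17 = 13.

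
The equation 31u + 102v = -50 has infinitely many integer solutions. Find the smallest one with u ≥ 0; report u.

gcd(102, 31) = 1  (102 = 3*31 + 9, 31 = 3*9 + 4, 9 = 2*4 + 1, 4 = 4*1).
1 divides -50, so solutions exist.
Back-substituting, 31*(-23) + 102*(7) = 1.
Scale by -50/1 = -50: (u₀, v₀) = (1150, -350).
General solution: u = 1150 + 102t, v = -350 - 31t for integer t.
u ≥ 0: smallest is 1150 mod 102 = 28 (at t = -11), with v = -9.

28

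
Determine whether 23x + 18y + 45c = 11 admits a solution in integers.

gcd(23, 18) = 1.
gcd(1, 45) = 1.
1 divides 11, so integer solutions exist.

yes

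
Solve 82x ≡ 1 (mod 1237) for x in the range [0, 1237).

528

gcd(1237, 82):
  1237 = 15*82 + 7
  82 = 11*7 + 5
  7 = 1*5 + 2
  5 = 2*2 + 1
  2 = 2*1
so gcd(1237, 82) = 1.
Back-substitute for Bézout coefficients:
  1 = 5 - 2*2
  ... = 82*(528) + 1237*(-35)
So 82*528 ≡ 1 (mod 1237), and 528 mod 1237 = 528.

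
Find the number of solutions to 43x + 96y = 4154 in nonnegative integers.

1

gcd(96, 43):
  96 = 2*43 + 10
  43 = 4*10 + 3
  10 = 3*3 + 1
  3 = 3*1
so gcd(96, 43) = 1.
Back-substitute for Bézout coefficients:
  1 = 10 - 3*3
  ... = 43*(-29) + 96*(13)
Scale by 4154: one solution is (-120466, 54002). Reduce x mod 96: (14, 37).
General: x = 14 + 96t, y = 37 - 43t.
x ≥ 0 ⇒ t ≥ 0; y ≥ 0 ⇒ t ≤ 0. So t ∈ [0, 0]: 1 solution.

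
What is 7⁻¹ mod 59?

17

gcd(59, 7) = 1  (59 = 8·7 + 3, 7 = 2·3 + 1, 3 = 3·1).
Back-substituting, 7·(17) + 59·(-2) = 1.
So 7·17 ≡ 1 (mod 59), and 17 mod 59 = 17.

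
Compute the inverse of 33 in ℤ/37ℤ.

gcd(37, 33) = 1  (37 = 1·33 + 4, 33 = 8·4 + 1, 4 = 4·1).
Back-substituting, 33·(9) + 37·(-8) = 1.
So 33·9 ≡ 1 (mod 37), and 9 mod 37 = 9.

9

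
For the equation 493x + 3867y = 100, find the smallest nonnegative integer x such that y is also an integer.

1969

gcd(3867, 493) = 1  (3867 = 7·493 + 416, 493 = 1·416 + 77, 416 = 5·77 + 31, 77 = 2·31 + 15, 31 = 2·15 + 1, 15 = 15·1).
1 divides 100, so solutions exist.
Back-substituting, 493·(-251) + 3867·(32) = 1.
Scale by 100/1 = 100: (x₀, y₀) = (-25100, 3200).
General solution: x = -25100 + 3867t, y = 3200 - 493t for integer t.
x ≥ 0: smallest is -25100 mod 3867 = 1969 (at t = 7), with y = -251.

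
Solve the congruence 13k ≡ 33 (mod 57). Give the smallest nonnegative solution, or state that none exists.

gcd(57, 13) = 1  (57 = 4*13 + 5, 13 = 2*5 + 3, 5 = 1*3 + 2, 3 = 1*2 + 1, 2 = 2*1).
1 divides 33, so solutions exist.
Back-substituting, 13*(22) + 57*(-5) = 1.
So 13*(22) ≡ 1 (mod 57); multiply by 33: k ≡ 726 (mod 57).
Smallest nonnegative: k = 726 mod 57 = 42.

42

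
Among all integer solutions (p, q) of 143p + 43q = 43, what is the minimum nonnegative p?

gcd(143, 43) = 1  (143 = 3×43 + 14, 43 = 3×14 + 1, 14 = 14×1).
1 divides 43, so solutions exist.
Back-substituting, 143×(-3) + 43×(10) = 1.
Scale by 43/1 = 43: (p₀, q₀) = (-129, 430).
General solution: p = -129 + 43t, q = 430 - 143t for integer t.
p ≥ 0: smallest is -129 mod 43 = 0 (at t = 3), with q = 1.

0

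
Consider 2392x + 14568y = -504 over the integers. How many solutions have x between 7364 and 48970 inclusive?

gcd(14568, 2392) = 8.
By Bézout, 2392*(-877) + 14568*(144) = 8.
Particular solution: (621, -102).
General solution: x = 621 + 1821t, y = -102 - 299t for integer t.
7364 ≤ 621 + 1821t ≤ 48970 gives t ∈ [4, 26], which is 23 values.

23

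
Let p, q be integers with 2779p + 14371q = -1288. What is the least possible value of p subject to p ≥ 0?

gcd(14371, 2779) = 7.
7 divides -1288, so solutions exist.
By Bézout, 2779×(-936) + 14371×(181) = 7.
Scale by -1288/7 = -184: (p₀, q₀) = (172224, -33304).
General solution: p = 172224 + 2053t, q = -33304 - 397t for integer t.
p ≥ 0: smallest is 172224 mod 2053 = 1825 (at t = -83), with q = -353.

1825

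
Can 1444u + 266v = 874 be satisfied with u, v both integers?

yes

gcd(1444, 266) = 38  (1444 = 5*266 + 114, 266 = 2*114 + 38, 114 = 3*38).
38 divides 874, so integer solutions exist.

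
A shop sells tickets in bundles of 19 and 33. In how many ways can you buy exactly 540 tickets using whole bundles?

1

Need nonnegative integers with 19j + 33k = 540.
gcd(19, 33) = 1, and 19·(7) + 33·(-4) = 1.
So (j₀, k₀) = (3780, -2160); general j = 3780 + 33t, k = -2160 - 19t.
j ≥ 0 ⇒ t ≥ -114; k ≥ 0 ⇒ t ≤ -114. That's 1 value of t.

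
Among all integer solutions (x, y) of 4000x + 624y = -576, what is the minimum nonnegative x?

27

gcd(4000, 624):
  4000 = 6*624 + 256
  624 = 2*256 + 112
  256 = 2*112 + 32
  112 = 3*32 + 16
  32 = 2*16
so gcd(4000, 624) = 16.
16 divides -576, so solutions exist.
Back-substitute for Bézout coefficients:
  16 = 112 - 3*32
  ... = 4000*(-17) + 624*(109)
Scale by -576/16 = -36: (x₀, y₀) = (612, -3924).
General solution: x = 612 + 39t, y = -3924 - 250t for integer t.
x ≥ 0: smallest is 612 mod 39 = 27 (at t = -15), with y = -174.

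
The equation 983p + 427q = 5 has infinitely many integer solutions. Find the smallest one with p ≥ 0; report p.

53

gcd(983, 427):
  983 = 2×427 + 129
  427 = 3×129 + 40
  129 = 3×40 + 9
  40 = 4×9 + 4
  9 = 2×4 + 1
  4 = 4×1
so gcd(983, 427) = 1.
1 divides 5, so solutions exist.
Back-substitute for Bézout coefficients:
  1 = 9 - 2×4
  ... = 983×(96) + 427×(-221)
Scale by 5/1 = 5: (p₀, q₀) = (480, -1105).
General solution: p = 480 + 427t, q = -1105 - 983t for integer t.
p ≥ 0: smallest is 480 mod 427 = 53 (at t = -1), with q = -122.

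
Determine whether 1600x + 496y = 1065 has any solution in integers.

no

gcd(1600, 496):
  1600 = 3×496 + 112
  496 = 4×112 + 48
  112 = 2×48 + 16
  48 = 3×16
so gcd(1600, 496) = 16.
16 does not divide 1065 (remainder 9), so no integer solutions.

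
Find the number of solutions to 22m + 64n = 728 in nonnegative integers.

gcd(64, 22):
  64 = 2×22 + 20
  22 = 1×20 + 2
  20 = 10×2
so gcd(64, 22) = 2.
Back-substitute for Bézout coefficients:
  2 = 22 - 1×20
  ... = 22×(3) + 64×(-1)
Scale by 364: one solution is (1092, -364). Reduce m mod 32: (4, 10).
General: m = 4 + 32t, n = 10 - 11t.
m ≥ 0 ⇒ t ≥ 0; n ≥ 0 ⇒ t ≤ 0. So t ∈ [0, 0]: 1 solution.

1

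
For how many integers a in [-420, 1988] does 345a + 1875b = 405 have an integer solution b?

gcd(1875, 345):
  1875 = 5·345 + 150
  345 = 2·150 + 45
  150 = 3·45 + 15
  45 = 3·15
so gcd(1875, 345) = 15.
Back-substitute for Bézout coefficients:
  15 = 150 - 3·45
  ... = 345·(-38) + 1875·(7)
Scale by 27: particular solution (-1026, 189); reduce a mod 125: (99, -18).
General solution: a = 99 + 125t, b = -18 - 23t for integer t.
-420 ≤ 99 + 125t ≤ 1988 gives t ∈ [-4, 15], which is 20 values.

20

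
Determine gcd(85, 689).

gcd(689, 85):
  689 = 8·85 + 9
  85 = 9·9 + 4
  9 = 2·4 + 1
  4 = 4·1
so gcd(689, 85) = 1.

1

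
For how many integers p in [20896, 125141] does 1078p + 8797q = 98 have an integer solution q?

gcd(8797, 1078) = 1  (8797 = 8·1078 + 173, 1078 = 6·173 + 40, 173 = 4·40 + 13, 40 = 3·13 + 1, 13 = 13·1).
Back-substituting, 1078·(661) + 8797·(-81) = 1.
Scale by 98: particular solution (64778, -7938); reduce p mod 8797: (3199, -392).
General solution: p = 3199 + 8797t, q = -392 - 1078t for integer t.
20896 ≤ 3199 + 8797t ≤ 125141 gives t ∈ [3, 13], which is 11 values.

11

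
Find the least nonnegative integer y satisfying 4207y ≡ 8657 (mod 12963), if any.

341

gcd(12963, 4207):
  12963 = 3×4207 + 342
  4207 = 12×342 + 103
  342 = 3×103 + 33
  103 = 3×33 + 4
  33 = 8×4 + 1
  4 = 4×1
so gcd(12963, 4207) = 1.
1 divides 8657, so solutions exist.
Back-substitute for Bézout coefficients:
  1 = 33 - 8×4
  ... = 4207×(-3146) + 12963×(1021)
So 4207×(-3146) ≡ 1 (mod 12963); multiply by 8657: y ≡ -27234922 (mod 12963).
Smallest nonnegative: y = -27234922 mod 12963 = 341.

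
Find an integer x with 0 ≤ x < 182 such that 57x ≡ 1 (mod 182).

gcd(182, 57) = 1.
By Bézout, 57×(-83) + 182×(26) = 1.
So 57×-83 ≡ 1 (mod 182), and -83 mod 182 = 99.

99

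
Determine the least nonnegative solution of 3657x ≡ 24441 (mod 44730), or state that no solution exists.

gcd(44730, 3657):
  44730 = 12×3657 + 846
  3657 = 4×846 + 273
  846 = 3×273 + 27
  273 = 10×27 + 3
  27 = 9×3
so gcd(44730, 3657) = 3.
3 divides 24441, so solutions exist.
Back-substitute for Bézout coefficients:
  3 = 273 - 10×27
  ... = 3657×(1639) + 44730×(-134)
So 3657×(1639) ≡ 3 (mod 44730); multiply by 8147: x ≡ 13352933 (mod 14910).
Smallest nonnegative: x = 13352933 mod 14910 = 8483.

8483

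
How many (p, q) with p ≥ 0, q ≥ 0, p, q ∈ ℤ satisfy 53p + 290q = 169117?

gcd(290, 53):
  290 = 5·53 + 25
  53 = 2·25 + 3
  25 = 8·3 + 1
  3 = 3·1
so gcd(290, 53) = 1.
Back-substitute for Bézout coefficients:
  1 = 25 - 8·3
  ... = 53·(-93) + 290·(17)
Scale by 169117: one solution is (-15727881, 2874989). Reduce p mod 290: (269, 534).
General: p = 269 + 290t, q = 534 - 53t.
p ≥ 0 ⇒ t ≥ 0; q ≥ 0 ⇒ t ≤ 10. So t ∈ [0, 10]: 11 solutions.

11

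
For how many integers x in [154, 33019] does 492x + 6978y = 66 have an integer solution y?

28

gcd(6978, 492) = 6.
By Bézout, 492×(-156) + 6978×(11) = 6.
Particular solution: (610, -43).
General solution: x = 610 + 1163t, y = -43 - 82t for integer t.
154 ≤ 610 + 1163t ≤ 33019 gives t ∈ [0, 27], which is 28 values.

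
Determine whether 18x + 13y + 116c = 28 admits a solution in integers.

gcd(18, 13) = 1.
gcd(1, 116) = 1.
1 divides 28, so integer solutions exist.

yes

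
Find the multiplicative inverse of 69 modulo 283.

gcd(283, 69) = 1  (283 = 4×69 + 7, 69 = 9×7 + 6, 7 = 1×6 + 1, 6 = 6×1).
Back-substituting, 69×(-41) + 283×(10) = 1.
So 69×-41 ≡ 1 (mod 283), and -41 mod 283 = 242.

242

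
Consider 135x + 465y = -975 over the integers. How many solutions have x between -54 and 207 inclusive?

9

gcd(465, 135):
  465 = 3·135 + 60
  135 = 2·60 + 15
  60 = 4·15
so gcd(465, 135) = 15.
Back-substitute for Bézout coefficients:
  15 = 135 - 2·60
  ... = 135·(7) + 465·(-2)
Scale by -65: particular solution (-455, 130); reduce x mod 31: (10, -5).
General solution: x = 10 + 31t, y = -5 - 9t for integer t.
-54 ≤ 10 + 31t ≤ 207 gives t ∈ [-2, 6], which is 9 values.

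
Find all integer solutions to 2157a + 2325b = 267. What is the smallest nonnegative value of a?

gcd(2325, 2157) = 3.
3 divides 267, so solutions exist.
By Bézout, 2157*(-346) + 2325*(321) = 3.
Scale by 267/3 = 89: (a₀, b₀) = (-30794, 28569).
General solution: a = -30794 + 775t, b = 28569 - 719t for integer t.
a ≥ 0: smallest is -30794 mod 775 = 206 (at t = 40), with b = -191.

206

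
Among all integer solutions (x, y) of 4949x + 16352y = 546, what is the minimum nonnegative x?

314

gcd(16352, 4949) = 7  (16352 = 3·4949 + 1505, 4949 = 3·1505 + 434, 1505 = 3·434 + 203, 434 = 2·203 + 28, 203 = 7·28 + 7, 28 = 4·7).
7 divides 546, so solutions exist.
Back-substituting, 4949·(-565) + 16352·(171) = 7.
Scale by 546/7 = 78: (x₀, y₀) = (-44070, 13338).
General solution: x = -44070 + 2336t, y = 13338 - 707t for integer t.
x ≥ 0: smallest is -44070 mod 2336 = 314 (at t = 19), with y = -95.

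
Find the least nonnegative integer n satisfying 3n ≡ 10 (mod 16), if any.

gcd(16, 3):
  16 = 5*3 + 1
  3 = 3*1
so gcd(16, 3) = 1.
1 divides 10, so solutions exist.
Back-substitute for Bézout coefficients:
  1 = 16 - 5*3
  ... = 3*(-5) + 16*(1)
So 3*(-5) ≡ 1 (mod 16); multiply by 10: n ≡ -50 (mod 16).
Smallest nonnegative: n = -50 mod 16 = 14.

14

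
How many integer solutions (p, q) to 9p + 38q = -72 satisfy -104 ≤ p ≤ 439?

14

gcd(38, 9) = 1.
By Bézout, 9×(17) + 38×(-4) = 1.
Particular solution: (30, -9).
General solution: p = 30 + 38t, q = -9 - 9t for integer t.
-104 ≤ 30 + 38t ≤ 439 gives t ∈ [-3, 10], which is 14 values.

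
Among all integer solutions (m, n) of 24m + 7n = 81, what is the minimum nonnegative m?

6

gcd(24, 7) = 1.
1 divides 81, so solutions exist.
By Bézout, 24*(-2) + 7*(7) = 1.
Scale by 81/1 = 81: (m₀, n₀) = (-162, 567).
General solution: m = -162 + 7t, n = 567 - 24t for integer t.
m ≥ 0: smallest is -162 mod 7 = 6 (at t = 24), with n = -9.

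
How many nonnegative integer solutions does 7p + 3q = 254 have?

gcd(7, 3) = 1.
By Bézout, 7*(1) + 3*(-2) = 1.
One solution: (2, 80).
General: p = 2 + 3t, q = 80 - 7t.
p ≥ 0 ⇒ t ≥ 0; q ≥ 0 ⇒ t ≤ 11. So t ∈ [0, 11]: 12 solutions.

12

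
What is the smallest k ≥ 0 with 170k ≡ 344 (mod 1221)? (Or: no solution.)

907

gcd(1221, 170) = 1.
1 divides 344, so solutions exist.
By Bézout, 170·(-79) + 1221·(11) = 1.
So 170·(-79) ≡ 1 (mod 1221); multiply by 344: k ≡ -27176 (mod 1221).
Smallest nonnegative: k = -27176 mod 1221 = 907.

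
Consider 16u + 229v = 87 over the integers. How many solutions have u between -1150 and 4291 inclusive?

gcd(229, 16) = 1  (229 = 14·16 + 5, 16 = 3·5 + 1, 5 = 5·1).
Back-substituting, 16·(43) + 229·(-3) = 1.
Scale by 87: particular solution (3741, -261); reduce u mod 229: (77, -5).
General solution: u = 77 + 229t, v = -5 - 16t for integer t.
-1150 ≤ 77 + 229t ≤ 4291 gives t ∈ [-5, 18], which is 24 values.

24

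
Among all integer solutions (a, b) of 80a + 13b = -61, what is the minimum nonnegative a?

2

gcd(80, 13) = 1.
1 divides -61, so solutions exist.
By Bézout, 80×(-6) + 13×(37) = 1.
Scale by -61/1 = -61: (a₀, b₀) = (366, -2257).
General solution: a = 366 + 13t, b = -2257 - 80t for integer t.
a ≥ 0: smallest is 366 mod 13 = 2 (at t = -28), with b = -17.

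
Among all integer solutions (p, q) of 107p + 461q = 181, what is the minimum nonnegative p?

6

gcd(461, 107):
  461 = 4·107 + 33
  107 = 3·33 + 8
  33 = 4·8 + 1
  8 = 8·1
so gcd(461, 107) = 1.
1 divides 181, so solutions exist.
Back-substitute for Bézout coefficients:
  1 = 33 - 4·8
  ... = 107·(-56) + 461·(13)
Scale by 181/1 = 181: (p₀, q₀) = (-10136, 2353).
General solution: p = -10136 + 461t, q = 2353 - 107t for integer t.
p ≥ 0: smallest is -10136 mod 461 = 6 (at t = 22), with q = -1.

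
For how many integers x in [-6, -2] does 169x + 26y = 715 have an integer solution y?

2

gcd(169, 26) = 13.
By Bézout, 169·(1) + 26·(-6) = 13.
Particular solution: (1, 21).
General solution: x = 1 + 2t, y = 21 - 13t for integer t.
-6 ≤ 1 + 2t ≤ -2 gives t ∈ [-3, -2], which is 2 values.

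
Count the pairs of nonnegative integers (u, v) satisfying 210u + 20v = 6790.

16

gcd(210, 20) = 10.
By Bézout, 210×(1) + 20×(-10) = 10.
One solution: (1, 329).
General: u = 1 + 2t, v = 329 - 21t.
u ≥ 0 ⇒ t ≥ 0; v ≥ 0 ⇒ t ≤ 15. So t ∈ [0, 15]: 16 solutions.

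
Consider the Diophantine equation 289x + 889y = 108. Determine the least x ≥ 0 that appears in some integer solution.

gcd(889, 289):
  889 = 3·289 + 22
  289 = 13·22 + 3
  22 = 7·3 + 1
  3 = 3·1
so gcd(889, 289) = 1.
1 divides 108, so solutions exist.
Back-substitute for Bézout coefficients:
  1 = 22 - 7·3
  ... = 289·(-283) + 889·(92)
Scale by 108/1 = 108: (x₀, y₀) = (-30564, 9936).
General solution: x = -30564 + 889t, y = 9936 - 289t for integer t.
x ≥ 0: smallest is -30564 mod 889 = 551 (at t = 35), with y = -179.

551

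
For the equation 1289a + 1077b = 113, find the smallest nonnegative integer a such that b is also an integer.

gcd(1289, 1077):
  1289 = 1*1077 + 212
  1077 = 5*212 + 17
  212 = 12*17 + 8
  17 = 2*8 + 1
  8 = 8*1
so gcd(1289, 1077) = 1.
1 divides 113, so solutions exist.
Back-substitute for Bézout coefficients:
  1 = 17 - 2*8
  ... = 1289*(-127) + 1077*(152)
Scale by 113/1 = 113: (a₀, b₀) = (-14351, 17176).
General solution: a = -14351 + 1077t, b = 17176 - 1289t for integer t.
a ≥ 0: smallest is -14351 mod 1077 = 727 (at t = 14), with b = -870.

727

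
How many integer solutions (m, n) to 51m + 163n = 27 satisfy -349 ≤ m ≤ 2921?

gcd(163, 51) = 1  (163 = 3·51 + 10, 51 = 5·10 + 1, 10 = 10·1).
Back-substituting, 51·(16) + 163·(-5) = 1.
Scale by 27: particular solution (432, -135); reduce m mod 163: (106, -33).
General solution: m = 106 + 163t, n = -33 - 51t for integer t.
-349 ≤ 106 + 163t ≤ 2921 gives t ∈ [-2, 17], which is 20 values.

20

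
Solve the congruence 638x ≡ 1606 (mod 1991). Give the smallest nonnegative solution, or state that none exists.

15

gcd(1991, 638) = 11.
11 divides 1606, so solutions exist.
By Bézout, 638*(-78) + 1991*(25) = 11.
So 638*(-78) ≡ 11 (mod 1991); multiply by 146: x ≡ -11388 (mod 181).
Smallest nonnegative: x = -11388 mod 181 = 15.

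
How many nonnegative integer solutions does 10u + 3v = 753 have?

26

gcd(10, 3):
  10 = 3×3 + 1
  3 = 3×1
so gcd(10, 3) = 1.
Back-substitute for Bézout coefficients:
  1 = 10 - 3×3
  ... = 10×(1) + 3×(-3)
Scale by 753: one solution is (753, -2259). Reduce u mod 3: (0, 251).
General: u = 0 + 3t, v = 251 - 10t.
u ≥ 0 ⇒ t ≥ 0; v ≥ 0 ⇒ t ≤ 25. So t ∈ [0, 25]: 26 solutions.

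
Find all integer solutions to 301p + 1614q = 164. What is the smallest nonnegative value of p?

644

gcd(1614, 301):
  1614 = 5·301 + 109
  301 = 2·109 + 83
  109 = 1·83 + 26
  83 = 3·26 + 5
  26 = 5·5 + 1
  5 = 5·1
so gcd(1614, 301) = 1.
1 divides 164, so solutions exist.
Back-substitute for Bézout coefficients:
  1 = 26 - 5·5
  ... = 301·(-311) + 1614·(58)
Scale by 164/1 = 164: (p₀, q₀) = (-51004, 9512).
General solution: p = -51004 + 1614t, q = 9512 - 301t for integer t.
p ≥ 0: smallest is -51004 mod 1614 = 644 (at t = 32), with q = -120.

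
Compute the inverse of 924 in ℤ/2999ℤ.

938

gcd(2999, 924) = 1.
By Bézout, 924·(938) + 2999·(-289) = 1.
So 924·938 ≡ 1 (mod 2999), and 938 mod 2999 = 938.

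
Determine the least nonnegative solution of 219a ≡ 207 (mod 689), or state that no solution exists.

gcd(689, 219) = 1  (689 = 3*219 + 32, 219 = 6*32 + 27, 32 = 1*27 + 5, 27 = 5*5 + 2, 5 = 2*2 + 1, 2 = 2*1).
1 divides 207, so solutions exist.
Back-substituting, 219*(-280) + 689*(89) = 1.
So 219*(-280) ≡ 1 (mod 689); multiply by 207: a ≡ -57960 (mod 689).
Smallest nonnegative: a = -57960 mod 689 = 605.

605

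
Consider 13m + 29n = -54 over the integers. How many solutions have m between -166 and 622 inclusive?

27

gcd(29, 13) = 1  (29 = 2*13 + 3, 13 = 4*3 + 1, 3 = 3*1).
Back-substituting, 13*(9) + 29*(-4) = 1.
Scale by -54: particular solution (-486, 216); reduce m mod 29: (7, -5).
General solution: m = 7 + 29t, n = -5 - 13t for integer t.
-166 ≤ 7 + 29t ≤ 622 gives t ∈ [-5, 21], which is 27 values.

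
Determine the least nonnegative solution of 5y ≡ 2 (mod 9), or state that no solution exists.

gcd(9, 5):
  9 = 1*5 + 4
  5 = 1*4 + 1
  4 = 4*1
so gcd(9, 5) = 1.
1 divides 2, so solutions exist.
Back-substitute for Bézout coefficients:
  1 = 5 - 1*4
  ... = 5*(2) + 9*(-1)
So 5*(2) ≡ 1 (mod 9); multiply by 2: y ≡ 4 (mod 9).
Smallest nonnegative: y = 4 mod 9 = 4.

4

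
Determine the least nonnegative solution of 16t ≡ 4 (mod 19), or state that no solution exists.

5

gcd(19, 16):
  19 = 1*16 + 3
  16 = 5*3 + 1
  3 = 3*1
so gcd(19, 16) = 1.
1 divides 4, so solutions exist.
Back-substitute for Bézout coefficients:
  1 = 16 - 5*3
  ... = 16*(6) + 19*(-5)
So 16*(6) ≡ 1 (mod 19); multiply by 4: t ≡ 24 (mod 19).
Smallest nonnegative: t = 24 mod 19 = 5.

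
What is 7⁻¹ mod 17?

5

gcd(17, 7) = 1  (17 = 2·7 + 3, 7 = 2·3 + 1, 3 = 3·1).
Back-substituting, 7·(5) + 17·(-2) = 1.
So 7·5 ≡ 1 (mod 17), and 5 mod 17 = 5.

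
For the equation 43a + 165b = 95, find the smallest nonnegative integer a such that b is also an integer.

gcd(165, 43) = 1  (165 = 3*43 + 36, 43 = 1*36 + 7, 36 = 5*7 + 1, 7 = 7*1).
1 divides 95, so solutions exist.
Back-substituting, 43*(-23) + 165*(6) = 1.
Scale by 95/1 = 95: (a₀, b₀) = (-2185, 570).
General solution: a = -2185 + 165t, b = 570 - 43t for integer t.
a ≥ 0: smallest is -2185 mod 165 = 125 (at t = 14), with b = -32.

125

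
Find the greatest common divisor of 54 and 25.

gcd(54, 25):
  54 = 2*25 + 4
  25 = 6*4 + 1
  4 = 4*1
so gcd(54, 25) = 1.

1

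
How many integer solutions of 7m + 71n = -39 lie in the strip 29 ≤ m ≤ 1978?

gcd(71, 7):
  71 = 10*7 + 1
  7 = 7*1
so gcd(71, 7) = 1.
Back-substitute for Bézout coefficients:
  1 = 71 - 10*7
  ... = 7*(-10) + 71*(1)
Scale by -39: particular solution (390, -39); reduce m mod 71: (35, -4).
General solution: m = 35 + 71t, n = -4 - 7t for integer t.
29 ≤ 35 + 71t ≤ 1978 gives t ∈ [0, 27], which is 28 values.

28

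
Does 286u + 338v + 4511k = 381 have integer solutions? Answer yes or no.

gcd(338, 286) = 26  (338 = 1·286 + 52, 286 = 5·52 + 26, 52 = 2·26).
gcd(26, 4511) = 13.
13 does not divide 381 (remainder 4), so no integer solutions.

no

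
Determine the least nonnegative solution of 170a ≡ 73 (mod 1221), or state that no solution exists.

338

gcd(1221, 170):
  1221 = 7*170 + 31
  170 = 5*31 + 15
  31 = 2*15 + 1
  15 = 15*1
so gcd(1221, 170) = 1.
1 divides 73, so solutions exist.
Back-substitute for Bézout coefficients:
  1 = 31 - 2*15
  ... = 170*(-79) + 1221*(11)
So 170*(-79) ≡ 1 (mod 1221); multiply by 73: a ≡ -5767 (mod 1221).
Smallest nonnegative: a = -5767 mod 1221 = 338.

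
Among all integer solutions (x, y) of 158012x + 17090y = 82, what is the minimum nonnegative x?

7756

gcd(158012, 17090):
  158012 = 9*17090 + 4202
  17090 = 4*4202 + 282
  4202 = 14*282 + 254
  282 = 1*254 + 28
  254 = 9*28 + 2
  28 = 14*2
so gcd(158012, 17090) = 2.
2 divides 82, so solutions exist.
Back-substitute for Bézout coefficients:
  2 = 254 - 9*28
  ... = 158012*(606) + 17090*(-5603)
Scale by 82/2 = 41: (x₀, y₀) = (24846, -229723).
General solution: x = 24846 + 8545t, y = -229723 - 79006t for integer t.
x ≥ 0: smallest is 24846 mod 8545 = 7756 (at t = -2), with y = -71711.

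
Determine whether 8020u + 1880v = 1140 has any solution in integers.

gcd(8020, 1880) = 20  (8020 = 4*1880 + 500, 1880 = 3*500 + 380, 500 = 1*380 + 120, 380 = 3*120 + 20, 120 = 6*20).
20 divides 1140, so integer solutions exist.

yes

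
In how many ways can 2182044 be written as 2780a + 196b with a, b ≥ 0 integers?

16

gcd(2780, 196) = 4.
By Bézout, 2780×(11) + 196×(-156) = 4.
One solution: (32, 10679).
General: a = 32 + 49t, b = 10679 - 695t.
a ≥ 0 ⇒ t ≥ 0; b ≥ 0 ⇒ t ≤ 15. So t ∈ [0, 15]: 16 solutions.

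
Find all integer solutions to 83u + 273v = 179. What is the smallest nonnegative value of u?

262

gcd(273, 83) = 1  (273 = 3*83 + 24, 83 = 3*24 + 11, 24 = 2*11 + 2, 11 = 5*2 + 1, 2 = 2*1).
1 divides 179, so solutions exist.
Back-substituting, 83*(125) + 273*(-38) = 1.
Scale by 179/1 = 179: (u₀, v₀) = (22375, -6802).
General solution: u = 22375 + 273t, v = -6802 - 83t for integer t.
u ≥ 0: smallest is 22375 mod 273 = 262 (at t = -81), with v = -79.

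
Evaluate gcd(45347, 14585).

1

gcd(45347, 14585) = 1  (45347 = 3×14585 + 1592, 14585 = 9×1592 + 257, 1592 = 6×257 + 50, 257 = 5×50 + 7, 50 = 7×7 + 1, 7 = 7×1).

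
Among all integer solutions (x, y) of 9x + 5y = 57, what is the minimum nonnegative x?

gcd(9, 5):
  9 = 1×5 + 4
  5 = 1×4 + 1
  4 = 4×1
so gcd(9, 5) = 1.
1 divides 57, so solutions exist.
Back-substitute for Bézout coefficients:
  1 = 5 - 1×4
  ... = 9×(-1) + 5×(2)
Scale by 57/1 = 57: (x₀, y₀) = (-57, 114).
General solution: x = -57 + 5t, y = 114 - 9t for integer t.
x ≥ 0: smallest is -57 mod 5 = 3 (at t = 12), with y = 6.

3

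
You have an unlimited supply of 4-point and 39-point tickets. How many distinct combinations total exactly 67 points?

1

Need nonnegative integers with 4j + 39k = 67.
gcd(4, 39) = 1, and 4·(10) + 39·(-1) = 1.
So (j₀, k₀) = (670, -67); general j = 670 + 39t, k = -67 - 4t.
j ≥ 0 ⇒ t ≥ -17; k ≥ 0 ⇒ t ≤ -17. That's 1 value of t.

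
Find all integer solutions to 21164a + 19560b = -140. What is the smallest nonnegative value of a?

gcd(21164, 19560) = 4.
4 divides -140, so solutions exist.
By Bézout, 21164·(-439) + 19560·(475) = 4.
Scale by -140/4 = -35: (a₀, b₀) = (15365, -16625).
General solution: a = 15365 + 4890t, b = -16625 - 5291t for integer t.
a ≥ 0: smallest is 15365 mod 4890 = 695 (at t = -3), with b = -752.

695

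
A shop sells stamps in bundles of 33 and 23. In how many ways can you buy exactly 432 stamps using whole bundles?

1

Need nonnegative integers with 33j + 23k = 432.
gcd(33, 23) = 1, and 33·(7) + 23·(-10) = 1.
So (j₀, k₀) = (3024, -4320); general j = 3024 + 23t, k = -4320 - 33t.
j ≥ 0 ⇒ t ≥ -131; k ≥ 0 ⇒ t ≤ -131. That's 1 value of t.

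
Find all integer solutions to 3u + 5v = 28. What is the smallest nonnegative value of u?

gcd(5, 3) = 1.
1 divides 28, so solutions exist.
By Bézout, 3·(2) + 5·(-1) = 1.
Scale by 28/1 = 28: (u₀, v₀) = (56, -28).
General solution: u = 56 + 5t, v = -28 - 3t for integer t.
u ≥ 0: smallest is 56 mod 5 = 1 (at t = -11), with v = 5.

1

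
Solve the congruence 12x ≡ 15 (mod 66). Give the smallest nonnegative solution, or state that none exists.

no solution

gcd(66, 12) = 6  (66 = 5·12 + 6, 12 = 2·6).
6 does not divide 15, so the congruence has no solution.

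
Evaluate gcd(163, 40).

1

gcd(163, 40) = 1  (163 = 4×40 + 3, 40 = 13×3 + 1, 3 = 3×1).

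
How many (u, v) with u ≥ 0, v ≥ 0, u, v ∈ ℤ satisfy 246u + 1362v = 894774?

16

gcd(1362, 246):
  1362 = 5×246 + 132
  246 = 1×132 + 114
  132 = 1×114 + 18
  114 = 6×18 + 6
  18 = 3×6
so gcd(1362, 246) = 6.
Back-substitute for Bézout coefficients:
  6 = 114 - 6×18
  ... = 246×(72) + 1362×(-13)
Scale by 149129: one solution is (10737288, -1938677). Reduce u mod 227: (188, 623).
General: u = 188 + 227t, v = 623 - 41t.
u ≥ 0 ⇒ t ≥ 0; v ≥ 0 ⇒ t ≤ 15. So t ∈ [0, 15]: 16 solutions.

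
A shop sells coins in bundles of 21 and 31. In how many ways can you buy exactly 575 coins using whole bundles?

Need nonnegative integers with 21j + 31k = 575.
gcd(21, 31) = 1, and 21·(3) + 31·(-2) = 1.
So (j₀, k₀) = (1725, -1150); general j = 1725 + 31t, k = -1150 - 21t.
j ≥ 0 ⇒ t ≥ -55; k ≥ 0 ⇒ t ≤ -55. That's 1 value of t.

1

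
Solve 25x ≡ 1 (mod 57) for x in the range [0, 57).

gcd(57, 25):
  57 = 2×25 + 7
  25 = 3×7 + 4
  7 = 1×4 + 3
  4 = 1×3 + 1
  3 = 3×1
so gcd(57, 25) = 1.
Back-substitute for Bézout coefficients:
  1 = 4 - 1×3
  ... = 25×(16) + 57×(-7)
So 25×16 ≡ 1 (mod 57), and 16 mod 57 = 16.

16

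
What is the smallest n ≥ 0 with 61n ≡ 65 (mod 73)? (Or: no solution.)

gcd(73, 61) = 1.
1 divides 65, so solutions exist.
By Bézout, 61·(6) + 73·(-5) = 1.
So 61·(6) ≡ 1 (mod 73); multiply by 65: n ≡ 390 (mod 73).
Smallest nonnegative: n = 390 mod 73 = 25.

25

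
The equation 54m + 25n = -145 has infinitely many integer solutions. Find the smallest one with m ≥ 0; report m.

gcd(54, 25):
  54 = 2×25 + 4
  25 = 6×4 + 1
  4 = 4×1
so gcd(54, 25) = 1.
1 divides -145, so solutions exist.
Back-substitute for Bézout coefficients:
  1 = 25 - 6×4
  ... = 54×(-6) + 25×(13)
Scale by -145/1 = -145: (m₀, n₀) = (870, -1885).
General solution: m = 870 + 25t, n = -1885 - 54t for integer t.
m ≥ 0: smallest is 870 mod 25 = 20 (at t = -34), with n = -49.

20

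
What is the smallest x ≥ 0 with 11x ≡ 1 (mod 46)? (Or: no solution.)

gcd(46, 11):
  46 = 4·11 + 2
  11 = 5·2 + 1
  2 = 2·1
so gcd(46, 11) = 1.
1 divides 1, so solutions exist.
Back-substitute for Bézout coefficients:
  1 = 11 - 5·2
  ... = 11·(21) + 46·(-5)
So 11·(21) ≡ 1 (mod 46); multiply by 1: x ≡ 21 (mod 46).
Smallest nonnegative: x = 21 mod 46 = 21.

21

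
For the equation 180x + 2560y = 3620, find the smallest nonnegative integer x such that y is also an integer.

77

gcd(2560, 180):
  2560 = 14·180 + 40
  180 = 4·40 + 20
  40 = 2·20
so gcd(2560, 180) = 20.
20 divides 3620, so solutions exist.
Back-substitute for Bézout coefficients:
  20 = 180 - 4·40
  ... = 180·(57) + 2560·(-4)
Scale by 3620/20 = 181: (x₀, y₀) = (10317, -724).
General solution: x = 10317 + 128t, y = -724 - 9t for integer t.
x ≥ 0: smallest is 10317 mod 128 = 77 (at t = -80), with y = -4.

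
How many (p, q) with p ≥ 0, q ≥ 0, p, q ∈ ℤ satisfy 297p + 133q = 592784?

15

gcd(297, 133) = 1.
By Bézout, 297·(-30) + 133·(67) = 1.
One solution: (43, 4361).
General: p = 43 + 133t, q = 4361 - 297t.
p ≥ 0 ⇒ t ≥ 0; q ≥ 0 ⇒ t ≤ 14. So t ∈ [0, 14]: 15 solutions.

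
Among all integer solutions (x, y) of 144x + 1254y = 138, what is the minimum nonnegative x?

149

gcd(1254, 144):
  1254 = 8·144 + 102
  144 = 1·102 + 42
  102 = 2·42 + 18
  42 = 2·18 + 6
  18 = 3·6
so gcd(1254, 144) = 6.
6 divides 138, so solutions exist.
Back-substitute for Bézout coefficients:
  6 = 42 - 2·18
  ... = 144·(61) + 1254·(-7)
Scale by 138/6 = 23: (x₀, y₀) = (1403, -161).
General solution: x = 1403 + 209t, y = -161 - 24t for integer t.
x ≥ 0: smallest is 1403 mod 209 = 149 (at t = -6), with y = -17.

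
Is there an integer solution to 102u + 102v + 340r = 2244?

gcd(102, 102) = 102  (102 = 1*102).
gcd(102, 340) = 34.
34 divides 2244, so integer solutions exist.

yes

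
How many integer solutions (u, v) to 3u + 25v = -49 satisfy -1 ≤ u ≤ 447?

gcd(25, 3) = 1.
By Bézout, 3·(-8) + 25·(1) = 1.
Particular solution: (17, -4).
General solution: u = 17 + 25t, v = -4 - 3t for integer t.
-1 ≤ 17 + 25t ≤ 447 gives t ∈ [0, 17], which is 18 values.

18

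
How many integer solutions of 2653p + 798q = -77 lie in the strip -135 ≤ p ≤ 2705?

25

gcd(2653, 798) = 7  (2653 = 3·798 + 259, 798 = 3·259 + 21, 259 = 12·21 + 7, 21 = 3·7).
Back-substituting, 2653·(37) + 798·(-123) = 7.
Scale by -11: particular solution (-407, 1353); reduce p mod 114: (49, -163).
General solution: p = 49 + 114t, q = -163 - 379t for integer t.
-135 ≤ 49 + 114t ≤ 2705 gives t ∈ [-1, 23], which is 25 values.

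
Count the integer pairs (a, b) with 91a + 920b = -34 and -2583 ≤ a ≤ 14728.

19

gcd(920, 91) = 1.
By Bézout, 91·(91) + 920·(-9) = 1.
Particular solution: (586, -58).
General solution: a = 586 + 920t, b = -58 - 91t for integer t.
-2583 ≤ 586 + 920t ≤ 14728 gives t ∈ [-3, 15], which is 19 values.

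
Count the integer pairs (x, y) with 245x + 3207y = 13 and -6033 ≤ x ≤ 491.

2

gcd(3207, 245) = 1  (3207 = 13×245 + 22, 245 = 11×22 + 3, 22 = 7×3 + 1, 3 = 3×1).
Back-substituting, 245×(-1021) + 3207×(78) = 1.
Scale by 13: particular solution (-13273, 1014); reduce x mod 3207: (2762, -211).
General solution: x = 2762 + 3207t, y = -211 - 245t for integer t.
-6033 ≤ 2762 + 3207t ≤ 491 gives t ∈ [-2, -1], which is 2 values.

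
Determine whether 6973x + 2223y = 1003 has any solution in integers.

no

gcd(6973, 2223):
  6973 = 3×2223 + 304
  2223 = 7×304 + 95
  304 = 3×95 + 19
  95 = 5×19
so gcd(6973, 2223) = 19.
19 does not divide 1003 (remainder 15), so no integer solutions.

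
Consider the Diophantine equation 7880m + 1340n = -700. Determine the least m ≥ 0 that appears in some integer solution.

63

gcd(7880, 1340) = 20  (7880 = 5·1340 + 1180, 1340 = 1·1180 + 160, 1180 = 7·160 + 60, 160 = 2·60 + 40, 60 = 1·40 + 20, 40 = 2·20).
20 divides -700, so solutions exist.
Back-substituting, 7880·(25) + 1340·(-147) = 20.
Scale by -700/20 = -35: (m₀, n₀) = (-875, 5145).
General solution: m = -875 + 67t, n = 5145 - 394t for integer t.
m ≥ 0: smallest is -875 mod 67 = 63 (at t = 14), with n = -371.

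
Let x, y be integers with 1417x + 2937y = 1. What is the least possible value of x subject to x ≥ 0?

gcd(2937, 1417) = 1  (2937 = 2×1417 + 103, 1417 = 13×103 + 78, 103 = 1×78 + 25, 78 = 3×25 + 3, 25 = 8×3 + 1, 3 = 3×1).
1 divides 1, so solutions exist.
Back-substituting, 1417×(-941) + 2937×(454) = 1.
Scale by 1/1 = 1: (x₀, y₀) = (-941, 454).
General solution: x = -941 + 2937t, y = 454 - 1417t for integer t.
x ≥ 0: smallest is -941 mod 2937 = 1996 (at t = 1), with y = -963.

1996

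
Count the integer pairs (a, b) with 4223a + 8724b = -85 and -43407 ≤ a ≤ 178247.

gcd(8724, 4223) = 1  (8724 = 2×4223 + 278, 4223 = 15×278 + 53, 278 = 5×53 + 13, 53 = 4×13 + 1, 13 = 13×1).
Back-substituting, 4223×(659) + 8724×(-319) = 1.
Scale by -85: particular solution (-56015, 27115); reduce a mod 8724: (5053, -2446).
General solution: a = 5053 + 8724t, b = -2446 - 4223t for integer t.
-43407 ≤ 5053 + 8724t ≤ 178247 gives t ∈ [-5, 19], which is 25 values.

25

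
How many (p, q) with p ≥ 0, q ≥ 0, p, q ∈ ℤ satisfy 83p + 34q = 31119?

11

gcd(83, 34) = 1.
By Bézout, 83·(-9) + 34·(22) = 1.
One solution: (21, 864).
General: p = 21 + 34t, q = 864 - 83t.
p ≥ 0 ⇒ t ≥ 0; q ≥ 0 ⇒ t ≤ 10. So t ∈ [0, 10]: 11 solutions.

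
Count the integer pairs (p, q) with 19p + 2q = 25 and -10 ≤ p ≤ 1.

6

gcd(19, 2) = 1  (19 = 9×2 + 1, 2 = 2×1).
Back-substituting, 19×(1) + 2×(-9) = 1.
Scale by 25: particular solution (25, -225); reduce p mod 2: (1, 3).
General solution: p = 1 + 2t, q = 3 - 19t for integer t.
-10 ≤ 1 + 2t ≤ 1 gives t ∈ [-5, 0], which is 6 values.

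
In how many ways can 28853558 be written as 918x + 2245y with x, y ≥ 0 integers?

14

gcd(2245, 918):
  2245 = 2·918 + 409
  918 = 2·409 + 100
  409 = 4·100 + 9
  100 = 11·9 + 1
  9 = 9·1
so gcd(2245, 918) = 1.
Back-substitute for Bézout coefficients:
  1 = 100 - 11·9
  ... = 918·(247) + 2245·(-101)
Scale by 28853558: one solution is (7126828826, -2914209358). Reduce x mod 2245: (2241, 11936).
General: x = 2241 + 2245t, y = 11936 - 918t.
x ≥ 0 ⇒ t ≥ 0; y ≥ 0 ⇒ t ≤ 13. So t ∈ [0, 13]: 14 solutions.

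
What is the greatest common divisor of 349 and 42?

gcd(349, 42) = 1  (349 = 8*42 + 13, 42 = 3*13 + 3, 13 = 4*3 + 1, 3 = 3*1).

1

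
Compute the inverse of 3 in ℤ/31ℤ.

gcd(31, 3) = 1  (31 = 10×3 + 1, 3 = 3×1).
Back-substituting, 3×(-10) + 31×(1) = 1.
So 3×-10 ≡ 1 (mod 31), and -10 mod 31 = 21.

21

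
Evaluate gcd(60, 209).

1

gcd(209, 60) = 1  (209 = 3*60 + 29, 60 = 2*29 + 2, 29 = 14*2 + 1, 2 = 2*1).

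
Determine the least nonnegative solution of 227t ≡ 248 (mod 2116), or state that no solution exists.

gcd(2116, 227) = 1.
1 divides 248, so solutions exist.
By Bézout, 227·(-261) + 2116·(28) = 1.
So 227·(-261) ≡ 1 (mod 2116); multiply by 248: t ≡ -64728 (mod 2116).
Smallest nonnegative: t = -64728 mod 2116 = 868.

868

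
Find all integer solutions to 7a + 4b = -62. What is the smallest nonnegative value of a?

2

gcd(7, 4) = 1  (7 = 1×4 + 3, 4 = 1×3 + 1, 3 = 3×1).
1 divides -62, so solutions exist.
Back-substituting, 7×(-1) + 4×(2) = 1.
Scale by -62/1 = -62: (a₀, b₀) = (62, -124).
General solution: a = 62 + 4t, b = -124 - 7t for integer t.
a ≥ 0: smallest is 62 mod 4 = 2 (at t = -15), with b = -19.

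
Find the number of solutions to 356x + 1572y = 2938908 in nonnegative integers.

21

gcd(1572, 356) = 4.
By Bézout, 356×(53) + 1572×(-12) = 4.
One solution: (126, 1841).
General: x = 126 + 393t, y = 1841 - 89t.
x ≥ 0 ⇒ t ≥ 0; y ≥ 0 ⇒ t ≤ 20. So t ∈ [0, 20]: 21 solutions.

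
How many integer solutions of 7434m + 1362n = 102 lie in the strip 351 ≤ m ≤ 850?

gcd(7434, 1362):
  7434 = 5×1362 + 624
  1362 = 2×624 + 114
  624 = 5×114 + 54
  114 = 2×54 + 6
  54 = 9×6
so gcd(7434, 1362) = 6.
Back-substitute for Bézout coefficients:
  6 = 114 - 2×54
  ... = 7434×(-24) + 1362×(131)
Scale by 17: particular solution (-408, 2227); reduce m mod 227: (46, -251).
General solution: m = 46 + 227t, n = -251 - 1239t for integer t.
351 ≤ 46 + 227t ≤ 850 gives t ∈ [2, 3], which is 2 values.

2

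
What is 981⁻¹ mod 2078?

gcd(2078, 981) = 1  (2078 = 2×981 + 116, 981 = 8×116 + 53, 116 = 2×53 + 10, 53 = 5×10 + 3, 10 = 3×3 + 1, 3 = 3×1).
Back-substituting, 981×(-627) + 2078×(296) = 1.
So 981×-627 ≡ 1 (mod 2078), and -627 mod 2078 = 1451.

1451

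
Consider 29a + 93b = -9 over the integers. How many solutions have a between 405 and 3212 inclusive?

30

gcd(93, 29) = 1  (93 = 3×29 + 6, 29 = 4×6 + 5, 6 = 1×5 + 1, 5 = 5×1).
Back-substituting, 29×(-16) + 93×(5) = 1.
Scale by -9: particular solution (144, -45); reduce a mod 93: (51, -16).
General solution: a = 51 + 93t, b = -16 - 29t for integer t.
405 ≤ 51 + 93t ≤ 3212 gives t ∈ [4, 33], which is 30 values.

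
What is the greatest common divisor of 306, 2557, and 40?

1

gcd(2557, 306) = 1  (2557 = 8*306 + 109, 306 = 2*109 + 88, 109 = 1*88 + 21, 88 = 4*21 + 4, 21 = 5*4 + 1, 4 = 4*1).
gcd(1, 40) = 1.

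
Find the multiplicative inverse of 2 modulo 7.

4

gcd(7, 2):
  7 = 3×2 + 1
  2 = 2×1
so gcd(7, 2) = 1.
Back-substitute for Bézout coefficients:
  1 = 7 - 3×2
  ... = 2×(-3) + 7×(1)
So 2×-3 ≡ 1 (mod 7), and -3 mod 7 = 4.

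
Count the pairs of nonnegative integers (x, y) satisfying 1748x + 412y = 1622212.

9

gcd(1748, 412) = 4.
By Bézout, 1748×(33) + 412×(-140) = 4.
One solution: (47, 3738).
General: x = 47 + 103t, y = 3738 - 437t.
x ≥ 0 ⇒ t ≥ 0; y ≥ 0 ⇒ t ≤ 8. So t ∈ [0, 8]: 9 solutions.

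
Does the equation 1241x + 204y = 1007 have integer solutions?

no

gcd(1241, 204):
  1241 = 6*204 + 17
  204 = 12*17
so gcd(1241, 204) = 17.
17 does not divide 1007 (remainder 4), so no integer solutions.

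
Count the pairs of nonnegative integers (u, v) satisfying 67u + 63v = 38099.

gcd(67, 63) = 1.
By Bézout, 67×(16) + 63×(-17) = 1.
One solution: (59, 542).
General: u = 59 + 63t, v = 542 - 67t.
u ≥ 0 ⇒ t ≥ 0; v ≥ 0 ⇒ t ≤ 8. So t ∈ [0, 8]: 9 solutions.

9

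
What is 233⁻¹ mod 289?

gcd(289, 233) = 1.
By Bézout, 233·(129) + 289·(-104) = 1.
So 233·129 ≡ 1 (mod 289), and 129 mod 289 = 129.

129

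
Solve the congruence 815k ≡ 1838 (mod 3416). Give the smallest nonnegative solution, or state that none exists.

gcd(3416, 815) = 1  (3416 = 4·815 + 156, 815 = 5·156 + 35, 156 = 4·35 + 16, 35 = 2·16 + 3, 16 = 5·3 + 1, 3 = 3·1).
1 divides 1838, so solutions exist.
Back-substituting, 815·(-1073) + 3416·(256) = 1.
So 815·(-1073) ≡ 1 (mod 3416); multiply by 1838: k ≡ -1972174 (mod 3416).
Smallest nonnegative: k = -1972174 mod 3416 = 2274.

2274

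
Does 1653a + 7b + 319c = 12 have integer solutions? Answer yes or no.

yes

gcd(1653, 7):
  1653 = 236·7 + 1
  7 = 7·1
so gcd(1653, 7) = 1.
gcd(1, 319) = 1.
1 divides 12, so integer solutions exist.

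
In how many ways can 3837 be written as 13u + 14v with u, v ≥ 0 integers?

21

gcd(14, 13) = 1.
By Bézout, 13·(-1) + 14·(1) = 1.
One solution: (13, 262).
General: u = 13 + 14t, v = 262 - 13t.
u ≥ 0 ⇒ t ≥ 0; v ≥ 0 ⇒ t ≤ 20. So t ∈ [0, 20]: 21 solutions.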